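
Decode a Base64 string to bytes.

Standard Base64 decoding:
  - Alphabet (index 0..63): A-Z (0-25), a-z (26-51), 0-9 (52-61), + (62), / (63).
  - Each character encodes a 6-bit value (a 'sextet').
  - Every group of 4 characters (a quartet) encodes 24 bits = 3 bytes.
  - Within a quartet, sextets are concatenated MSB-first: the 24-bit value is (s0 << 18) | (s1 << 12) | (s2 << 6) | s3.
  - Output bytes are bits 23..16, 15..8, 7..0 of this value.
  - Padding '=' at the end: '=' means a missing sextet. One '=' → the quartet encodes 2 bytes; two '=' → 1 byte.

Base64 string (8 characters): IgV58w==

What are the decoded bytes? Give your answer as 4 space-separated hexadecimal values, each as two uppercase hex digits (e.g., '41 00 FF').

After char 0 ('I'=8): chars_in_quartet=1 acc=0x8 bytes_emitted=0
After char 1 ('g'=32): chars_in_quartet=2 acc=0x220 bytes_emitted=0
After char 2 ('V'=21): chars_in_quartet=3 acc=0x8815 bytes_emitted=0
After char 3 ('5'=57): chars_in_quartet=4 acc=0x220579 -> emit 22 05 79, reset; bytes_emitted=3
After char 4 ('8'=60): chars_in_quartet=1 acc=0x3C bytes_emitted=3
After char 5 ('w'=48): chars_in_quartet=2 acc=0xF30 bytes_emitted=3
Padding '==': partial quartet acc=0xF30 -> emit F3; bytes_emitted=4

Answer: 22 05 79 F3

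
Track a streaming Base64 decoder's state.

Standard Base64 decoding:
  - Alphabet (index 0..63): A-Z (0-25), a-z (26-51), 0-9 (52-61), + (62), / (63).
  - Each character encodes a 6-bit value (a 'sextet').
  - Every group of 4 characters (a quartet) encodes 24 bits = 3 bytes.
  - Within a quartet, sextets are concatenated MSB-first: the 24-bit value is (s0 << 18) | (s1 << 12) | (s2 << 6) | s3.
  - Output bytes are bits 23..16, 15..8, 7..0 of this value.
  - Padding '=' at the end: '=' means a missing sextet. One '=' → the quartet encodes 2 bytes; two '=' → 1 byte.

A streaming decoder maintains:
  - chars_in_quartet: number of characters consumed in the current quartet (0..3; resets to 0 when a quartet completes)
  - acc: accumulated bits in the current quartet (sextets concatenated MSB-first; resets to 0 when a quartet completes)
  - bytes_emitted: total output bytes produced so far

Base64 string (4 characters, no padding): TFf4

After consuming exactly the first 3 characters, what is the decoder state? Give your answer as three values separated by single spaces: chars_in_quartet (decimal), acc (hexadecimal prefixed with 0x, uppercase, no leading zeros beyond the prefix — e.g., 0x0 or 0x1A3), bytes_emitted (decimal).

Answer: 3 0x1315F 0

Derivation:
After char 0 ('T'=19): chars_in_quartet=1 acc=0x13 bytes_emitted=0
After char 1 ('F'=5): chars_in_quartet=2 acc=0x4C5 bytes_emitted=0
After char 2 ('f'=31): chars_in_quartet=3 acc=0x1315F bytes_emitted=0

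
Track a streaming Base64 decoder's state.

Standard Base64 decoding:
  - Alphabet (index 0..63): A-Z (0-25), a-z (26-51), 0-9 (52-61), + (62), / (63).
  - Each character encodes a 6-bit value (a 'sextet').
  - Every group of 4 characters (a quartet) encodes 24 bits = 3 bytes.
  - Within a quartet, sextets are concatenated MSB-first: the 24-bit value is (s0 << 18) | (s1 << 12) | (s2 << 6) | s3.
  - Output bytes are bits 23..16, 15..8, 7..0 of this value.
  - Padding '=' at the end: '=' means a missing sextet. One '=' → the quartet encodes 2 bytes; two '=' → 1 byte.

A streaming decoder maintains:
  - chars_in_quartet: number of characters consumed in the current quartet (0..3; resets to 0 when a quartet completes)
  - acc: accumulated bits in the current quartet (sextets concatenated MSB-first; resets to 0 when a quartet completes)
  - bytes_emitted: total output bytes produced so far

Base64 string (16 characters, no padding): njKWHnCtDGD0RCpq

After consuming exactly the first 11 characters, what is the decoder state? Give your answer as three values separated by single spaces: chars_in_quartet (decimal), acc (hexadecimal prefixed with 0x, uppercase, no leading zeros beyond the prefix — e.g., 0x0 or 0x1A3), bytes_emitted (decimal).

After char 0 ('n'=39): chars_in_quartet=1 acc=0x27 bytes_emitted=0
After char 1 ('j'=35): chars_in_quartet=2 acc=0x9E3 bytes_emitted=0
After char 2 ('K'=10): chars_in_quartet=3 acc=0x278CA bytes_emitted=0
After char 3 ('W'=22): chars_in_quartet=4 acc=0x9E3296 -> emit 9E 32 96, reset; bytes_emitted=3
After char 4 ('H'=7): chars_in_quartet=1 acc=0x7 bytes_emitted=3
After char 5 ('n'=39): chars_in_quartet=2 acc=0x1E7 bytes_emitted=3
After char 6 ('C'=2): chars_in_quartet=3 acc=0x79C2 bytes_emitted=3
After char 7 ('t'=45): chars_in_quartet=4 acc=0x1E70AD -> emit 1E 70 AD, reset; bytes_emitted=6
After char 8 ('D'=3): chars_in_quartet=1 acc=0x3 bytes_emitted=6
After char 9 ('G'=6): chars_in_quartet=2 acc=0xC6 bytes_emitted=6
After char 10 ('D'=3): chars_in_quartet=3 acc=0x3183 bytes_emitted=6

Answer: 3 0x3183 6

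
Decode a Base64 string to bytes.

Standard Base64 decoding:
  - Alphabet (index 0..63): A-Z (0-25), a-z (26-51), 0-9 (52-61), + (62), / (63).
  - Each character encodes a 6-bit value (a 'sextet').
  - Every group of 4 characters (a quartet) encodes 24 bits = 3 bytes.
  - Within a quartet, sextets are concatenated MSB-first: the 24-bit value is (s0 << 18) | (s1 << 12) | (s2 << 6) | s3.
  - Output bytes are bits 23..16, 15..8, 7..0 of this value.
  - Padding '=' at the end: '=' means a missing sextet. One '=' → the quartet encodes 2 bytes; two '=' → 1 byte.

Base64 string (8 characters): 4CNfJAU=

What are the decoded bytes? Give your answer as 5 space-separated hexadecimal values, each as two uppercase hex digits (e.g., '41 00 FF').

Answer: E0 23 5F 24 05

Derivation:
After char 0 ('4'=56): chars_in_quartet=1 acc=0x38 bytes_emitted=0
After char 1 ('C'=2): chars_in_quartet=2 acc=0xE02 bytes_emitted=0
After char 2 ('N'=13): chars_in_quartet=3 acc=0x3808D bytes_emitted=0
After char 3 ('f'=31): chars_in_quartet=4 acc=0xE0235F -> emit E0 23 5F, reset; bytes_emitted=3
After char 4 ('J'=9): chars_in_quartet=1 acc=0x9 bytes_emitted=3
After char 5 ('A'=0): chars_in_quartet=2 acc=0x240 bytes_emitted=3
After char 6 ('U'=20): chars_in_quartet=3 acc=0x9014 bytes_emitted=3
Padding '=': partial quartet acc=0x9014 -> emit 24 05; bytes_emitted=5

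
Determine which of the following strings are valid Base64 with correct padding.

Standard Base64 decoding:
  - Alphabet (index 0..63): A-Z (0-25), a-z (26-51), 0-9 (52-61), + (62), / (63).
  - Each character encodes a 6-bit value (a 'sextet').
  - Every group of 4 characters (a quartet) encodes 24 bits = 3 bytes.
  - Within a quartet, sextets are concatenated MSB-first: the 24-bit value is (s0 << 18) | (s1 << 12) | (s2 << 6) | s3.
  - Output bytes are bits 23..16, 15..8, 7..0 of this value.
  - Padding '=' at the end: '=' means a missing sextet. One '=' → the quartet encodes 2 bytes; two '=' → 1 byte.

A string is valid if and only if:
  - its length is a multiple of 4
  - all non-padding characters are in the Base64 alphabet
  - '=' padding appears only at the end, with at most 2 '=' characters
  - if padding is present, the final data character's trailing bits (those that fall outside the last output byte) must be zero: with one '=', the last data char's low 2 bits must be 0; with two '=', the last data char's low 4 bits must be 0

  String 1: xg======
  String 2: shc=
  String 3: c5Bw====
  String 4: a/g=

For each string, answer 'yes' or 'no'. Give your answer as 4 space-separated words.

String 1: 'xg======' → invalid (6 pad chars (max 2))
String 2: 'shc=' → valid
String 3: 'c5Bw====' → invalid (4 pad chars (max 2))
String 4: 'a/g=' → valid

Answer: no yes no yes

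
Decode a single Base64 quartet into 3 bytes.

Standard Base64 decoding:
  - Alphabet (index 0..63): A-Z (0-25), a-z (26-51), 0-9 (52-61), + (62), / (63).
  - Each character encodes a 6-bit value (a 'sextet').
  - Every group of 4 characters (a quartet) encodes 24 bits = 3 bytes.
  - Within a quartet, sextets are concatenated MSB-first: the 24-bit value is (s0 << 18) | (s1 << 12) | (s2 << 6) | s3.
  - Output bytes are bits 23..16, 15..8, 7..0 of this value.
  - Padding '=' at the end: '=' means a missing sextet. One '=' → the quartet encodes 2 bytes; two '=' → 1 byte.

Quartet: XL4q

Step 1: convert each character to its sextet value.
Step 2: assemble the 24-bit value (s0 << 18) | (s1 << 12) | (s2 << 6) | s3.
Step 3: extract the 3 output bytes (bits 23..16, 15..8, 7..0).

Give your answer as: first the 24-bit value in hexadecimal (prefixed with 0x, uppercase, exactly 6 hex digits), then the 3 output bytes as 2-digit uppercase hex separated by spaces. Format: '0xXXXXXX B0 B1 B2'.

Answer: 0x5CBE2A 5C BE 2A

Derivation:
Sextets: X=23, L=11, 4=56, q=42
24-bit: (23<<18) | (11<<12) | (56<<6) | 42
      = 0x5C0000 | 0x00B000 | 0x000E00 | 0x00002A
      = 0x5CBE2A
Bytes: (v>>16)&0xFF=5C, (v>>8)&0xFF=BE, v&0xFF=2A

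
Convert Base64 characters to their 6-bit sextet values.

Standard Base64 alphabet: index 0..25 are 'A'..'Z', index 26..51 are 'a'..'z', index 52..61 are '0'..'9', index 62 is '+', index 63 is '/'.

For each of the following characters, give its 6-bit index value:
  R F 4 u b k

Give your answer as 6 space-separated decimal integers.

'R': A..Z range, ord('R') − ord('A') = 17
'F': A..Z range, ord('F') − ord('A') = 5
'4': 0..9 range, 52 + ord('4') − ord('0') = 56
'u': a..z range, 26 + ord('u') − ord('a') = 46
'b': a..z range, 26 + ord('b') − ord('a') = 27
'k': a..z range, 26 + ord('k') − ord('a') = 36

Answer: 17 5 56 46 27 36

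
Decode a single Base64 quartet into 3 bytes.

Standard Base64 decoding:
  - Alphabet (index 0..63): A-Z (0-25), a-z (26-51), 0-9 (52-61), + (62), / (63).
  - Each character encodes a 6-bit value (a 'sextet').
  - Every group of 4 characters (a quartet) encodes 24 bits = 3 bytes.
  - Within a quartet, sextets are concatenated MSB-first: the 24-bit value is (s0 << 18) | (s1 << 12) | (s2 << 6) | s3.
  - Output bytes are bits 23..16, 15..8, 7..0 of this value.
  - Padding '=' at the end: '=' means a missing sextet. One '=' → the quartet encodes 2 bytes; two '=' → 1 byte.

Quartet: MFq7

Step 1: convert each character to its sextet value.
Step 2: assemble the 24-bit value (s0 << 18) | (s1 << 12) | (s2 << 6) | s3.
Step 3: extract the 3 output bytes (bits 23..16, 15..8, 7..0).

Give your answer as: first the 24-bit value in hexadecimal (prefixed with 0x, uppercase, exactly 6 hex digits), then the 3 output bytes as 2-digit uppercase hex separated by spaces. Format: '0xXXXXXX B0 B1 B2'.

Sextets: M=12, F=5, q=42, 7=59
24-bit: (12<<18) | (5<<12) | (42<<6) | 59
      = 0x300000 | 0x005000 | 0x000A80 | 0x00003B
      = 0x305ABB
Bytes: (v>>16)&0xFF=30, (v>>8)&0xFF=5A, v&0xFF=BB

Answer: 0x305ABB 30 5A BB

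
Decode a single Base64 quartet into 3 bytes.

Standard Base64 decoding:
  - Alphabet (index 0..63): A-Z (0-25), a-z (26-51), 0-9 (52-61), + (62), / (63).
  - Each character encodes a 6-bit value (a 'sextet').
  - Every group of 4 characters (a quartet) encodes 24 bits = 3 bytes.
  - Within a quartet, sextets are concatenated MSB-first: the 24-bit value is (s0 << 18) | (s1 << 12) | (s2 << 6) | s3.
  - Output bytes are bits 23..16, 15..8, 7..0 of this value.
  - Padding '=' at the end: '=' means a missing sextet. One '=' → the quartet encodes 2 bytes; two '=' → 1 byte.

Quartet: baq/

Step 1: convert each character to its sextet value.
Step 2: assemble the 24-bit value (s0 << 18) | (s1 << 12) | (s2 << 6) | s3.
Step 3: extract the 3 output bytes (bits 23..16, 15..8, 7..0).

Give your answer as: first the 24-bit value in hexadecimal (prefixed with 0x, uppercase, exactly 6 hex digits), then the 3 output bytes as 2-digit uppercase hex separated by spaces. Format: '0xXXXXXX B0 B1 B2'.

Sextets: b=27, a=26, q=42, /=63
24-bit: (27<<18) | (26<<12) | (42<<6) | 63
      = 0x6C0000 | 0x01A000 | 0x000A80 | 0x00003F
      = 0x6DAABF
Bytes: (v>>16)&0xFF=6D, (v>>8)&0xFF=AA, v&0xFF=BF

Answer: 0x6DAABF 6D AA BF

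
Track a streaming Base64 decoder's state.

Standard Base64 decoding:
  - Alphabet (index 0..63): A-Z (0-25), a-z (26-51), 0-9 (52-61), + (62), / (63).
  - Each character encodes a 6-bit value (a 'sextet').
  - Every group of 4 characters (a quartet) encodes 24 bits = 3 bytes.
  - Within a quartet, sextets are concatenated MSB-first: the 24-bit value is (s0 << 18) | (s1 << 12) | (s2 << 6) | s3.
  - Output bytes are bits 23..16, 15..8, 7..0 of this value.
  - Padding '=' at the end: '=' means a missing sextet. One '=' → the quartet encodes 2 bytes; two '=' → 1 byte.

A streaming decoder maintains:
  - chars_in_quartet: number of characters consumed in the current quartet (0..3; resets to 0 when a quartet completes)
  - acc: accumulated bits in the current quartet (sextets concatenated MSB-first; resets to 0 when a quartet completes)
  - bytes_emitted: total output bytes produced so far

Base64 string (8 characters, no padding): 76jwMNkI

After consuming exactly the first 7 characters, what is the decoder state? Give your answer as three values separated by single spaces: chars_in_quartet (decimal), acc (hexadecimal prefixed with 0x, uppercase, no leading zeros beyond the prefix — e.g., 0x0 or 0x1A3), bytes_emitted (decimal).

Answer: 3 0xC364 3

Derivation:
After char 0 ('7'=59): chars_in_quartet=1 acc=0x3B bytes_emitted=0
After char 1 ('6'=58): chars_in_quartet=2 acc=0xEFA bytes_emitted=0
After char 2 ('j'=35): chars_in_quartet=3 acc=0x3BEA3 bytes_emitted=0
After char 3 ('w'=48): chars_in_quartet=4 acc=0xEFA8F0 -> emit EF A8 F0, reset; bytes_emitted=3
After char 4 ('M'=12): chars_in_quartet=1 acc=0xC bytes_emitted=3
After char 5 ('N'=13): chars_in_quartet=2 acc=0x30D bytes_emitted=3
After char 6 ('k'=36): chars_in_quartet=3 acc=0xC364 bytes_emitted=3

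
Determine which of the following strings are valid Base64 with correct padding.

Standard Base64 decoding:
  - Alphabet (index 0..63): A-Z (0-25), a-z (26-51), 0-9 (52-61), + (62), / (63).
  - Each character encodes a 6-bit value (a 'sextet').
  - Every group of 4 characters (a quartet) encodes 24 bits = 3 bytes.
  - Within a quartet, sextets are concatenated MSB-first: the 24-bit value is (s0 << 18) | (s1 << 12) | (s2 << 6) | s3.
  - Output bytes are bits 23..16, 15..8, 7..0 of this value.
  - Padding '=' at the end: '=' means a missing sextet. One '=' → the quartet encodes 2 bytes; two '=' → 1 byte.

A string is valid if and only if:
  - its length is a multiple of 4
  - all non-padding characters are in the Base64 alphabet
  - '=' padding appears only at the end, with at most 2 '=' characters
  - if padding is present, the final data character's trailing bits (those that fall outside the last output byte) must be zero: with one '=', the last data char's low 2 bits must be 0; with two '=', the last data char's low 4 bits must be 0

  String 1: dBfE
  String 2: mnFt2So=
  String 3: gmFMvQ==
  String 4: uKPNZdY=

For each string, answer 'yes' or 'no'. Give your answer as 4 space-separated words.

Answer: yes yes yes yes

Derivation:
String 1: 'dBfE' → valid
String 2: 'mnFt2So=' → valid
String 3: 'gmFMvQ==' → valid
String 4: 'uKPNZdY=' → valid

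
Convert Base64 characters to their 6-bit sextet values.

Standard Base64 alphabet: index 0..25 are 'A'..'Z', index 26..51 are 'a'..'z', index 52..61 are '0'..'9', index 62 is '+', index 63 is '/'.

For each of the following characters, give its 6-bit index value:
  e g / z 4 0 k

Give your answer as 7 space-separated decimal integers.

Answer: 30 32 63 51 56 52 36

Derivation:
'e': a..z range, 26 + ord('e') − ord('a') = 30
'g': a..z range, 26 + ord('g') − ord('a') = 32
'/': index 63
'z': a..z range, 26 + ord('z') − ord('a') = 51
'4': 0..9 range, 52 + ord('4') − ord('0') = 56
'0': 0..9 range, 52 + ord('0') − ord('0') = 52
'k': a..z range, 26 + ord('k') − ord('a') = 36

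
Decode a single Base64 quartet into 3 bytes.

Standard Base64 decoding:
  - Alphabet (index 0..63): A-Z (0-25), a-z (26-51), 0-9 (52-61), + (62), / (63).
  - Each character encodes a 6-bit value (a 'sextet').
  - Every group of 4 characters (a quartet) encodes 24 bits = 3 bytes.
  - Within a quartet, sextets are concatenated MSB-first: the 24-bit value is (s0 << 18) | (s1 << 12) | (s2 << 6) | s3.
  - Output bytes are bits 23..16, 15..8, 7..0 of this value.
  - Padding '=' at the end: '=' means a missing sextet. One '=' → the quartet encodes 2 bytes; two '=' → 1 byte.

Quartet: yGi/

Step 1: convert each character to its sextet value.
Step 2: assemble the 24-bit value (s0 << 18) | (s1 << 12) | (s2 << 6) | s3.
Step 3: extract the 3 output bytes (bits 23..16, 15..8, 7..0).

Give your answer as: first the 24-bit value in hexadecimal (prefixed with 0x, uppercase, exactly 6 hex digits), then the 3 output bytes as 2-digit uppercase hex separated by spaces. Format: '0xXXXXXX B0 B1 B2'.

Sextets: y=50, G=6, i=34, /=63
24-bit: (50<<18) | (6<<12) | (34<<6) | 63
      = 0xC80000 | 0x006000 | 0x000880 | 0x00003F
      = 0xC868BF
Bytes: (v>>16)&0xFF=C8, (v>>8)&0xFF=68, v&0xFF=BF

Answer: 0xC868BF C8 68 BF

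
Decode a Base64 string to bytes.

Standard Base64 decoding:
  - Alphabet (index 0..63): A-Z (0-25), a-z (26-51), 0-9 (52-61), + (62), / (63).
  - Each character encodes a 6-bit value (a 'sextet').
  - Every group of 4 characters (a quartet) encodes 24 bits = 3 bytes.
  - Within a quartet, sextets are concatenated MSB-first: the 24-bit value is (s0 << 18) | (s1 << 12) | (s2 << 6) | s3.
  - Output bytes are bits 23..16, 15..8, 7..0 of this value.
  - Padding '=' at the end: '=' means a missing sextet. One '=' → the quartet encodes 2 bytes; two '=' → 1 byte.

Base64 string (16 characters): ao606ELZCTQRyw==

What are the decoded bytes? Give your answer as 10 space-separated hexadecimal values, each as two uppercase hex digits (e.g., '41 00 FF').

After char 0 ('a'=26): chars_in_quartet=1 acc=0x1A bytes_emitted=0
After char 1 ('o'=40): chars_in_quartet=2 acc=0x6A8 bytes_emitted=0
After char 2 ('6'=58): chars_in_quartet=3 acc=0x1AA3A bytes_emitted=0
After char 3 ('0'=52): chars_in_quartet=4 acc=0x6A8EB4 -> emit 6A 8E B4, reset; bytes_emitted=3
After char 4 ('6'=58): chars_in_quartet=1 acc=0x3A bytes_emitted=3
After char 5 ('E'=4): chars_in_quartet=2 acc=0xE84 bytes_emitted=3
After char 6 ('L'=11): chars_in_quartet=3 acc=0x3A10B bytes_emitted=3
After char 7 ('Z'=25): chars_in_quartet=4 acc=0xE842D9 -> emit E8 42 D9, reset; bytes_emitted=6
After char 8 ('C'=2): chars_in_quartet=1 acc=0x2 bytes_emitted=6
After char 9 ('T'=19): chars_in_quartet=2 acc=0x93 bytes_emitted=6
After char 10 ('Q'=16): chars_in_quartet=3 acc=0x24D0 bytes_emitted=6
After char 11 ('R'=17): chars_in_quartet=4 acc=0x93411 -> emit 09 34 11, reset; bytes_emitted=9
After char 12 ('y'=50): chars_in_quartet=1 acc=0x32 bytes_emitted=9
After char 13 ('w'=48): chars_in_quartet=2 acc=0xCB0 bytes_emitted=9
Padding '==': partial quartet acc=0xCB0 -> emit CB; bytes_emitted=10

Answer: 6A 8E B4 E8 42 D9 09 34 11 CB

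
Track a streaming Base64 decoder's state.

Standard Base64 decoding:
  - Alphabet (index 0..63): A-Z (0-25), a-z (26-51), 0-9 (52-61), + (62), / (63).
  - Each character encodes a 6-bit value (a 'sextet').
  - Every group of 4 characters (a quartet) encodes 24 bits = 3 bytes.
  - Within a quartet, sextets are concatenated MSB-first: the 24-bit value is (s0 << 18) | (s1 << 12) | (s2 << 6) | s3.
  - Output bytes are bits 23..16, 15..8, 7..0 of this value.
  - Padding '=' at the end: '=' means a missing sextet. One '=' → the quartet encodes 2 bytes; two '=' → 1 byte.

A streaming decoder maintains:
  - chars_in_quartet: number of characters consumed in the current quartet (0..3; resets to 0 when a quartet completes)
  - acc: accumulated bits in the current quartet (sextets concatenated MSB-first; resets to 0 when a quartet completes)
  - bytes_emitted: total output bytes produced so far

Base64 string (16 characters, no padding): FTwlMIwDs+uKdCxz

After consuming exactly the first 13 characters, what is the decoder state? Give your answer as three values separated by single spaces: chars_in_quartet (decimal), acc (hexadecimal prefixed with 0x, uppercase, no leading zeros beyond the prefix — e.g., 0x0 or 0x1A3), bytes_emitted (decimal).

Answer: 1 0x1D 9

Derivation:
After char 0 ('F'=5): chars_in_quartet=1 acc=0x5 bytes_emitted=0
After char 1 ('T'=19): chars_in_quartet=2 acc=0x153 bytes_emitted=0
After char 2 ('w'=48): chars_in_quartet=3 acc=0x54F0 bytes_emitted=0
After char 3 ('l'=37): chars_in_quartet=4 acc=0x153C25 -> emit 15 3C 25, reset; bytes_emitted=3
After char 4 ('M'=12): chars_in_quartet=1 acc=0xC bytes_emitted=3
After char 5 ('I'=8): chars_in_quartet=2 acc=0x308 bytes_emitted=3
After char 6 ('w'=48): chars_in_quartet=3 acc=0xC230 bytes_emitted=3
After char 7 ('D'=3): chars_in_quartet=4 acc=0x308C03 -> emit 30 8C 03, reset; bytes_emitted=6
After char 8 ('s'=44): chars_in_quartet=1 acc=0x2C bytes_emitted=6
After char 9 ('+'=62): chars_in_quartet=2 acc=0xB3E bytes_emitted=6
After char 10 ('u'=46): chars_in_quartet=3 acc=0x2CFAE bytes_emitted=6
After char 11 ('K'=10): chars_in_quartet=4 acc=0xB3EB8A -> emit B3 EB 8A, reset; bytes_emitted=9
After char 12 ('d'=29): chars_in_quartet=1 acc=0x1D bytes_emitted=9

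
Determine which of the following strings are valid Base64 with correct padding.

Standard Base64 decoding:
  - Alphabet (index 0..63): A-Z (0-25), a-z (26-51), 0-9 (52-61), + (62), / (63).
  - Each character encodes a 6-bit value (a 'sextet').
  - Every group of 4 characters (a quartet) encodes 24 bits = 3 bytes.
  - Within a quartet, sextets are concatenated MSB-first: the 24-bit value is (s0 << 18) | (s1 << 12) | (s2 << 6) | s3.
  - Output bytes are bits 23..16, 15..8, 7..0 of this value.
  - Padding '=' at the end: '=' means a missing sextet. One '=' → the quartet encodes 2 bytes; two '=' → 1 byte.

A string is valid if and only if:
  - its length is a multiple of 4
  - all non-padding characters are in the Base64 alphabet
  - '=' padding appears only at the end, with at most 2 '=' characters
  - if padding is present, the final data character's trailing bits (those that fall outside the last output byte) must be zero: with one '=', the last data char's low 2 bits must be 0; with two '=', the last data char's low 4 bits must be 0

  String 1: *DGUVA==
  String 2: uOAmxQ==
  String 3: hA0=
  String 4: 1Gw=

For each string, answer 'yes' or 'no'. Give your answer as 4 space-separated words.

String 1: '*DGUVA==' → invalid (bad char(s): ['*'])
String 2: 'uOAmxQ==' → valid
String 3: 'hA0=' → valid
String 4: '1Gw=' → valid

Answer: no yes yes yes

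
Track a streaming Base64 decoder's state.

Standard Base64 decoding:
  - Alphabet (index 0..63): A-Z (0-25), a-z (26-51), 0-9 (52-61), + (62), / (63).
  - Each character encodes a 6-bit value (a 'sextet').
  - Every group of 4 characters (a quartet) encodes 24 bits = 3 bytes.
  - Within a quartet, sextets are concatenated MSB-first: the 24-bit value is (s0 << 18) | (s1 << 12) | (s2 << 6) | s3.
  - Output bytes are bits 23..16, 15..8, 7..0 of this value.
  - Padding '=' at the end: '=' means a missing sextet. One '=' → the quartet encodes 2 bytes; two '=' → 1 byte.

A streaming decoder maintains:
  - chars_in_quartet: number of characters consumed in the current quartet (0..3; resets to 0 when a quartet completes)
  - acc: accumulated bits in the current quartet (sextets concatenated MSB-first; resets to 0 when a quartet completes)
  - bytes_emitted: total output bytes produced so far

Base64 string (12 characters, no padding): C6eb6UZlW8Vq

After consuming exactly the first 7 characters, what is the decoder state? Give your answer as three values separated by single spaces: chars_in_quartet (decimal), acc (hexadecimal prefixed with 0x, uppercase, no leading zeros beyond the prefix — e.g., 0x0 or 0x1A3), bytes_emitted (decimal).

Answer: 3 0x3A519 3

Derivation:
After char 0 ('C'=2): chars_in_quartet=1 acc=0x2 bytes_emitted=0
After char 1 ('6'=58): chars_in_quartet=2 acc=0xBA bytes_emitted=0
After char 2 ('e'=30): chars_in_quartet=3 acc=0x2E9E bytes_emitted=0
After char 3 ('b'=27): chars_in_quartet=4 acc=0xBA79B -> emit 0B A7 9B, reset; bytes_emitted=3
After char 4 ('6'=58): chars_in_quartet=1 acc=0x3A bytes_emitted=3
After char 5 ('U'=20): chars_in_quartet=2 acc=0xE94 bytes_emitted=3
After char 6 ('Z'=25): chars_in_quartet=3 acc=0x3A519 bytes_emitted=3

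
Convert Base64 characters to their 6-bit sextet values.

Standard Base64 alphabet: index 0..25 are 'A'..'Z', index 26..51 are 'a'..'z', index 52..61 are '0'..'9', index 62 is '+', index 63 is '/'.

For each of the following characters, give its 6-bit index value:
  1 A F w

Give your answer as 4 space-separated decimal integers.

'1': 0..9 range, 52 + ord('1') − ord('0') = 53
'A': A..Z range, ord('A') − ord('A') = 0
'F': A..Z range, ord('F') − ord('A') = 5
'w': a..z range, 26 + ord('w') − ord('a') = 48

Answer: 53 0 5 48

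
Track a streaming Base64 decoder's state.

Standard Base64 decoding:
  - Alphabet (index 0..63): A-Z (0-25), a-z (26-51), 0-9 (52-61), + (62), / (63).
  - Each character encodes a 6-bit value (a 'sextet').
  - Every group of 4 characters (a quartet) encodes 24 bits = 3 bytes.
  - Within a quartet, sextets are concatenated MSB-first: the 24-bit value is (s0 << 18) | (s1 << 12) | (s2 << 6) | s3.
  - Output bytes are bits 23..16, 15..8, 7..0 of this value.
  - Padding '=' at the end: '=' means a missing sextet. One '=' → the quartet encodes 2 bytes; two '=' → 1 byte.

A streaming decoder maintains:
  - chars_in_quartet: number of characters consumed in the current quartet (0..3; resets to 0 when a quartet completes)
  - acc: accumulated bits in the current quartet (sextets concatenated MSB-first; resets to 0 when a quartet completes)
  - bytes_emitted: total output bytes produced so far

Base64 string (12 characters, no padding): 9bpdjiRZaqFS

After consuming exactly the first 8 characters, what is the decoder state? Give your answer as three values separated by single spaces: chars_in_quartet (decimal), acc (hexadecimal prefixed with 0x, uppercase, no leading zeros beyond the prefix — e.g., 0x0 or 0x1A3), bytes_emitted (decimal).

After char 0 ('9'=61): chars_in_quartet=1 acc=0x3D bytes_emitted=0
After char 1 ('b'=27): chars_in_quartet=2 acc=0xF5B bytes_emitted=0
After char 2 ('p'=41): chars_in_quartet=3 acc=0x3D6E9 bytes_emitted=0
After char 3 ('d'=29): chars_in_quartet=4 acc=0xF5BA5D -> emit F5 BA 5D, reset; bytes_emitted=3
After char 4 ('j'=35): chars_in_quartet=1 acc=0x23 bytes_emitted=3
After char 5 ('i'=34): chars_in_quartet=2 acc=0x8E2 bytes_emitted=3
After char 6 ('R'=17): chars_in_quartet=3 acc=0x23891 bytes_emitted=3
After char 7 ('Z'=25): chars_in_quartet=4 acc=0x8E2459 -> emit 8E 24 59, reset; bytes_emitted=6

Answer: 0 0x0 6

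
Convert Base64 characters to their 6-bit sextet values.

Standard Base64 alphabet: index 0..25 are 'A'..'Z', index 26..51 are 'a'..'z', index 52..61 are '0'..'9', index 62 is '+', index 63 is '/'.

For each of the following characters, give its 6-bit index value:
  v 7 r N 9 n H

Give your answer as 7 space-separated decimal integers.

'v': a..z range, 26 + ord('v') − ord('a') = 47
'7': 0..9 range, 52 + ord('7') − ord('0') = 59
'r': a..z range, 26 + ord('r') − ord('a') = 43
'N': A..Z range, ord('N') − ord('A') = 13
'9': 0..9 range, 52 + ord('9') − ord('0') = 61
'n': a..z range, 26 + ord('n') − ord('a') = 39
'H': A..Z range, ord('H') − ord('A') = 7

Answer: 47 59 43 13 61 39 7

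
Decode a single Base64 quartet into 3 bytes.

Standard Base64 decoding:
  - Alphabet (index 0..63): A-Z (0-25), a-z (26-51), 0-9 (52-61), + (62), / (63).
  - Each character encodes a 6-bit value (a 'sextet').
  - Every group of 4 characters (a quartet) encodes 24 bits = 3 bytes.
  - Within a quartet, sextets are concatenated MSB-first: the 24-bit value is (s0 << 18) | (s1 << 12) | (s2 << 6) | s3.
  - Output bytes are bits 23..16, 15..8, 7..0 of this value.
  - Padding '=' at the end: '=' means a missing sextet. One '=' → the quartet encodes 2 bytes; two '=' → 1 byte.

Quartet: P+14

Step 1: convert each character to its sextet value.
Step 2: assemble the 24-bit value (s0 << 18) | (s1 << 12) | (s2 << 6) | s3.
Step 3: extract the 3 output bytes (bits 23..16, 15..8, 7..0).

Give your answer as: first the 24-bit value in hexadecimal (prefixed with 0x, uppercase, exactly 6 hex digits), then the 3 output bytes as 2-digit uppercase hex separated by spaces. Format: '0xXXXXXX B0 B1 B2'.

Sextets: P=15, +=62, 1=53, 4=56
24-bit: (15<<18) | (62<<12) | (53<<6) | 56
      = 0x3C0000 | 0x03E000 | 0x000D40 | 0x000038
      = 0x3FED78
Bytes: (v>>16)&0xFF=3F, (v>>8)&0xFF=ED, v&0xFF=78

Answer: 0x3FED78 3F ED 78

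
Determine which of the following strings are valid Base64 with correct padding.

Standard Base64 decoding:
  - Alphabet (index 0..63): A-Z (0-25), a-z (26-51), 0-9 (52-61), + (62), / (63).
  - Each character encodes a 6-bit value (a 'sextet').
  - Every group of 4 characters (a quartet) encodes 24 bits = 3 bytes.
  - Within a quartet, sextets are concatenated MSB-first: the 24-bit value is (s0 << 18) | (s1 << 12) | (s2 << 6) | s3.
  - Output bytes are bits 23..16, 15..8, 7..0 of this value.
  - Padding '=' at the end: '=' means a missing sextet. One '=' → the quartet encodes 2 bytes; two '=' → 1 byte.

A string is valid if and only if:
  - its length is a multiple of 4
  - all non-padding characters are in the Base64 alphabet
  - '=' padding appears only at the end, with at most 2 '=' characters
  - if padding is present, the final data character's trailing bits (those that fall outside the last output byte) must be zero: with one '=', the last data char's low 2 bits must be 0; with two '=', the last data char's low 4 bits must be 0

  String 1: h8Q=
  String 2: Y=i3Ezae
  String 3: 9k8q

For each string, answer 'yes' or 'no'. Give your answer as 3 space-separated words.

String 1: 'h8Q=' → valid
String 2: 'Y=i3Ezae' → invalid (bad char(s): ['=']; '=' in middle)
String 3: '9k8q' → valid

Answer: yes no yes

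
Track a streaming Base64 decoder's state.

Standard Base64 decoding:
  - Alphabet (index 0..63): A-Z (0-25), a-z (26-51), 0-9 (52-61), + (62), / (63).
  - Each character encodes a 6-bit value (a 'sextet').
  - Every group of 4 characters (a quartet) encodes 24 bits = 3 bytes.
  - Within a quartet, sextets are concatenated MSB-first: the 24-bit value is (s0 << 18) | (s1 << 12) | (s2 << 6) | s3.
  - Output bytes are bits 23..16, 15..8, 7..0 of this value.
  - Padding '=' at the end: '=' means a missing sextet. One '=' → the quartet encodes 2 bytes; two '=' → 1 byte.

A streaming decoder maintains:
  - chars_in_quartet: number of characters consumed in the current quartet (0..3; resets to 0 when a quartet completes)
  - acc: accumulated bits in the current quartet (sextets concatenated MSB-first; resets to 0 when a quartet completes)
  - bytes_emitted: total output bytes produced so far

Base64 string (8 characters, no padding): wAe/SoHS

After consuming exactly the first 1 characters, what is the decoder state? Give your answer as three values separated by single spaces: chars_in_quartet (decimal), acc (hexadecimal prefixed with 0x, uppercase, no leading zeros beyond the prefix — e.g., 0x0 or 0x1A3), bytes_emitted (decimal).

Answer: 1 0x30 0

Derivation:
After char 0 ('w'=48): chars_in_quartet=1 acc=0x30 bytes_emitted=0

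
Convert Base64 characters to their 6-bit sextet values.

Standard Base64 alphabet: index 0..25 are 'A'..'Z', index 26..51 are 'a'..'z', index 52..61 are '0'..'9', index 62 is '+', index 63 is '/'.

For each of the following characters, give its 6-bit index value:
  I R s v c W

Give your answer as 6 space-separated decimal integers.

'I': A..Z range, ord('I') − ord('A') = 8
'R': A..Z range, ord('R') − ord('A') = 17
's': a..z range, 26 + ord('s') − ord('a') = 44
'v': a..z range, 26 + ord('v') − ord('a') = 47
'c': a..z range, 26 + ord('c') − ord('a') = 28
'W': A..Z range, ord('W') − ord('A') = 22

Answer: 8 17 44 47 28 22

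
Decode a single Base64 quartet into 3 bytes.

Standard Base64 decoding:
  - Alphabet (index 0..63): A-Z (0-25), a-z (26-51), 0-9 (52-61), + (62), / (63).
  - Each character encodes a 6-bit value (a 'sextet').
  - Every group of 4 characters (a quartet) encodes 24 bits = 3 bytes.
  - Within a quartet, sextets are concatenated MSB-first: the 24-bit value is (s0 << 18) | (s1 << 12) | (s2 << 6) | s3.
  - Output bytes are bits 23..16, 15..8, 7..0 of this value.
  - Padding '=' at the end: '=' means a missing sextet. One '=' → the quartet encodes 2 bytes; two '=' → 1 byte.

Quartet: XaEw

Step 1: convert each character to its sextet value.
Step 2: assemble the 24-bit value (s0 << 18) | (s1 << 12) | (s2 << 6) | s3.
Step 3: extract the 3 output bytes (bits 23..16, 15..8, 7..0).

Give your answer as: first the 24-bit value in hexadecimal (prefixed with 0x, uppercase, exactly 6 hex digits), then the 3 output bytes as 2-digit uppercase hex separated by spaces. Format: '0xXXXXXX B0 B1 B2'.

Sextets: X=23, a=26, E=4, w=48
24-bit: (23<<18) | (26<<12) | (4<<6) | 48
      = 0x5C0000 | 0x01A000 | 0x000100 | 0x000030
      = 0x5DA130
Bytes: (v>>16)&0xFF=5D, (v>>8)&0xFF=A1, v&0xFF=30

Answer: 0x5DA130 5D A1 30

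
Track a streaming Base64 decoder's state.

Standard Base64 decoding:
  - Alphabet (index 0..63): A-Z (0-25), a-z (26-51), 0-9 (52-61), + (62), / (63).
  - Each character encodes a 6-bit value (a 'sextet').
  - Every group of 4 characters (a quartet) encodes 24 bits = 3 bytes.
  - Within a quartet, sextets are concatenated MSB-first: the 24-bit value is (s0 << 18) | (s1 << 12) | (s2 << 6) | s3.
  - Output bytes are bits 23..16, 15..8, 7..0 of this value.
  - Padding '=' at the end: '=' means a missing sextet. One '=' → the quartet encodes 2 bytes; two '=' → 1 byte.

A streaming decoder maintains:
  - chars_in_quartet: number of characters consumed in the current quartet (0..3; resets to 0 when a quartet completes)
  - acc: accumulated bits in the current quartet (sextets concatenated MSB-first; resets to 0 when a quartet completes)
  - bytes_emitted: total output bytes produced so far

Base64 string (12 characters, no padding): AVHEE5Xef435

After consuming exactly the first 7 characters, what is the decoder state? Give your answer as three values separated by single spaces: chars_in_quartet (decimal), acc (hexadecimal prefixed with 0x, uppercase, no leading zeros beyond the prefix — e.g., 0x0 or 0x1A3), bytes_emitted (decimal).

After char 0 ('A'=0): chars_in_quartet=1 acc=0x0 bytes_emitted=0
After char 1 ('V'=21): chars_in_quartet=2 acc=0x15 bytes_emitted=0
After char 2 ('H'=7): chars_in_quartet=3 acc=0x547 bytes_emitted=0
After char 3 ('E'=4): chars_in_quartet=4 acc=0x151C4 -> emit 01 51 C4, reset; bytes_emitted=3
After char 4 ('E'=4): chars_in_quartet=1 acc=0x4 bytes_emitted=3
After char 5 ('5'=57): chars_in_quartet=2 acc=0x139 bytes_emitted=3
After char 6 ('X'=23): chars_in_quartet=3 acc=0x4E57 bytes_emitted=3

Answer: 3 0x4E57 3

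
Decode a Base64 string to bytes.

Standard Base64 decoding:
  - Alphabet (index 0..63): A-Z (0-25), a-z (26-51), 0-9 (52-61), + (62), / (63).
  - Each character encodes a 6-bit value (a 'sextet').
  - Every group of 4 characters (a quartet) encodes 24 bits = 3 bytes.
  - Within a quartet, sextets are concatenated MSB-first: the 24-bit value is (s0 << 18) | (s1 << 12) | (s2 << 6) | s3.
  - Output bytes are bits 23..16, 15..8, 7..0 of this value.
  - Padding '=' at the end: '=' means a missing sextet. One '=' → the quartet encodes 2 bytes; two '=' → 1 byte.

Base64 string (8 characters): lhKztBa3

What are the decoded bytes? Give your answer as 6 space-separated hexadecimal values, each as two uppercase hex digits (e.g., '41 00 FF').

After char 0 ('l'=37): chars_in_quartet=1 acc=0x25 bytes_emitted=0
After char 1 ('h'=33): chars_in_quartet=2 acc=0x961 bytes_emitted=0
After char 2 ('K'=10): chars_in_quartet=3 acc=0x2584A bytes_emitted=0
After char 3 ('z'=51): chars_in_quartet=4 acc=0x9612B3 -> emit 96 12 B3, reset; bytes_emitted=3
After char 4 ('t'=45): chars_in_quartet=1 acc=0x2D bytes_emitted=3
After char 5 ('B'=1): chars_in_quartet=2 acc=0xB41 bytes_emitted=3
After char 6 ('a'=26): chars_in_quartet=3 acc=0x2D05A bytes_emitted=3
After char 7 ('3'=55): chars_in_quartet=4 acc=0xB416B7 -> emit B4 16 B7, reset; bytes_emitted=6

Answer: 96 12 B3 B4 16 B7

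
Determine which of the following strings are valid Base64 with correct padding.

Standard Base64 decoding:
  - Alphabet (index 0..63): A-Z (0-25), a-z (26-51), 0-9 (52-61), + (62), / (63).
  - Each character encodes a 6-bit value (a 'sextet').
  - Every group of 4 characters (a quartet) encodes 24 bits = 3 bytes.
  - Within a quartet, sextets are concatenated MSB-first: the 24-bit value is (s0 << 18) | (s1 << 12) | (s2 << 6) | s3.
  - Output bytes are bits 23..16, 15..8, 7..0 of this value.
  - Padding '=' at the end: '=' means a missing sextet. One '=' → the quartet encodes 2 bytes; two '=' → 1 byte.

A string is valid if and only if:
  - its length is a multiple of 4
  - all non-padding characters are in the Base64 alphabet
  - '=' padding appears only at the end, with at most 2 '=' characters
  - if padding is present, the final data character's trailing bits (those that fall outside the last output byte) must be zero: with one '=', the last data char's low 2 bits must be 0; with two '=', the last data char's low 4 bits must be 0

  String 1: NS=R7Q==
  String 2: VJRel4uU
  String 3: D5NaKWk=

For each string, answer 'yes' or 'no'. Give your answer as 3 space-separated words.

String 1: 'NS=R7Q==' → invalid (bad char(s): ['=']; '=' in middle)
String 2: 'VJRel4uU' → valid
String 3: 'D5NaKWk=' → valid

Answer: no yes yes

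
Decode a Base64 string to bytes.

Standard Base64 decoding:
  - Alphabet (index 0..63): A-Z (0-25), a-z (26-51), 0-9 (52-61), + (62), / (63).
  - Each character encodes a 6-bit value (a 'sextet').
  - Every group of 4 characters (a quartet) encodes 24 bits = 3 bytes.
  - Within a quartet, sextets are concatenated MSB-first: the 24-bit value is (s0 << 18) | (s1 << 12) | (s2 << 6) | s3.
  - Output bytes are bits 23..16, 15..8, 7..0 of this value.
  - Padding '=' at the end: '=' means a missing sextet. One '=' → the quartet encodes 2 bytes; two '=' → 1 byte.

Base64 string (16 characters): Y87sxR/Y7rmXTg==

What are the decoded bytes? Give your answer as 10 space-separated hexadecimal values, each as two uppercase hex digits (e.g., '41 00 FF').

After char 0 ('Y'=24): chars_in_quartet=1 acc=0x18 bytes_emitted=0
After char 1 ('8'=60): chars_in_quartet=2 acc=0x63C bytes_emitted=0
After char 2 ('7'=59): chars_in_quartet=3 acc=0x18F3B bytes_emitted=0
After char 3 ('s'=44): chars_in_quartet=4 acc=0x63CEEC -> emit 63 CE EC, reset; bytes_emitted=3
After char 4 ('x'=49): chars_in_quartet=1 acc=0x31 bytes_emitted=3
After char 5 ('R'=17): chars_in_quartet=2 acc=0xC51 bytes_emitted=3
After char 6 ('/'=63): chars_in_quartet=3 acc=0x3147F bytes_emitted=3
After char 7 ('Y'=24): chars_in_quartet=4 acc=0xC51FD8 -> emit C5 1F D8, reset; bytes_emitted=6
After char 8 ('7'=59): chars_in_quartet=1 acc=0x3B bytes_emitted=6
After char 9 ('r'=43): chars_in_quartet=2 acc=0xEEB bytes_emitted=6
After char 10 ('m'=38): chars_in_quartet=3 acc=0x3BAE6 bytes_emitted=6
After char 11 ('X'=23): chars_in_quartet=4 acc=0xEEB997 -> emit EE B9 97, reset; bytes_emitted=9
After char 12 ('T'=19): chars_in_quartet=1 acc=0x13 bytes_emitted=9
After char 13 ('g'=32): chars_in_quartet=2 acc=0x4E0 bytes_emitted=9
Padding '==': partial quartet acc=0x4E0 -> emit 4E; bytes_emitted=10

Answer: 63 CE EC C5 1F D8 EE B9 97 4E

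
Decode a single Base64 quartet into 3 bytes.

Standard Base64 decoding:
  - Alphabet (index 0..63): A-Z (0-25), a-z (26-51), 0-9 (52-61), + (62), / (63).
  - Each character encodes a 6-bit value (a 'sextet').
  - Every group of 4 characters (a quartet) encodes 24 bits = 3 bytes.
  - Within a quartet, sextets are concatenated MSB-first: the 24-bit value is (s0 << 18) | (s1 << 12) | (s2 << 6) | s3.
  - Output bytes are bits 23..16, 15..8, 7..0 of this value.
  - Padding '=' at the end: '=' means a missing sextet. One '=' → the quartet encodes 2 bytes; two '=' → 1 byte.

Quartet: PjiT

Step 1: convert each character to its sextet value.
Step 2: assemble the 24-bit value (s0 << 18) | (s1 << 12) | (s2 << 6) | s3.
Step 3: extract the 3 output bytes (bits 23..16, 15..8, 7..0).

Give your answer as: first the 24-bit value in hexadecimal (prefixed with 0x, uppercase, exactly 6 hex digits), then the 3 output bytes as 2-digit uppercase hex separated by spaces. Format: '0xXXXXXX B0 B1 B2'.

Answer: 0x3E3893 3E 38 93

Derivation:
Sextets: P=15, j=35, i=34, T=19
24-bit: (15<<18) | (35<<12) | (34<<6) | 19
      = 0x3C0000 | 0x023000 | 0x000880 | 0x000013
      = 0x3E3893
Bytes: (v>>16)&0xFF=3E, (v>>8)&0xFF=38, v&0xFF=93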